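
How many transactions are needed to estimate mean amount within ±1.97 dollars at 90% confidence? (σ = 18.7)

n = (z*σ/E)² = (1.645×18.7/1.97)² = 243.8 → n = 244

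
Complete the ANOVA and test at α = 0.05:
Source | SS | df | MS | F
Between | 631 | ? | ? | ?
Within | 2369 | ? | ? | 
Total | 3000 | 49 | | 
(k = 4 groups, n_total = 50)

df_between = 3, df_within = 46. MS_between = 210.33, MS_within = 51.5. F = 4.084, F_crit ≈ 2.807. Reject H₀.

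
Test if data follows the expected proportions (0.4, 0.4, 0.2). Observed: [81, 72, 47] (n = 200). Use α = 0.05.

Expected: [80.0, 80.0, 40.0]. χ² = 2.038. df = 2, critical = 5.991. Fail to reject H₀.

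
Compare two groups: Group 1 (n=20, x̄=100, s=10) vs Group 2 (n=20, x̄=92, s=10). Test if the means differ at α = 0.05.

Pooled sp = 10.0. t = 2.53, df = 38. Critical t = ±2.024. Reject H₀.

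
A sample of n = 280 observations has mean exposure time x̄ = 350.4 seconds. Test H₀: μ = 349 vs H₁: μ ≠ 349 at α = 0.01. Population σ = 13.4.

z = (x̄ - μ₀)/(σ/√n) = (350.4 - 349)/(13.4/√280) = 1.748. Critical value: ±2.576. Since |1.748| ≤ 2.576, Fail to reject H₀.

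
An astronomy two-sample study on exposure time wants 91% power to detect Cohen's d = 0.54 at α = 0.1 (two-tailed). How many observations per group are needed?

z_{α/2} = 1.645, z_β = Φ⁻¹(0.91) = 1.341. For medium effect (d = 0.54): n per group = 2(z_{α/2} + z_β)²/d² = 2(1.645 + 1.341)²/0.54² = 61.2 → 62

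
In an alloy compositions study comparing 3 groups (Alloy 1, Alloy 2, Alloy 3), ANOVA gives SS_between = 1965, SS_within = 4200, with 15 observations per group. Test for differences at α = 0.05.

df_between = 2, df_within = 42. F = MS_between/MS_within = 982.5/100.0 = 9.825. F_crit ≈ 3.22. Reject H₀. At least one mean differs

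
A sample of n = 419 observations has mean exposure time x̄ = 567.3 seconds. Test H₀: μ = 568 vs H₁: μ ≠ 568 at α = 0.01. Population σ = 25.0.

z = (x̄ - μ₀)/(σ/√n) = (567.3 - 568)/(25.0/√419) = -0.573. Critical value: ±2.576. Since |-0.573| ≤ 2.576, Fail to reject H₀.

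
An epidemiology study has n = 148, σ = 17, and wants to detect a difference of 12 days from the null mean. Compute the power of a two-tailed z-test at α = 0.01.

SE = σ/√n = 17/√148 = 1.397. Non-centrality λ = d/SE = 12/1.397 = 8.587. Power ≈ Φ(λ - z_{α/2}) = Φ(8.587 - 2.576) = Φ(6.011) = 1.0.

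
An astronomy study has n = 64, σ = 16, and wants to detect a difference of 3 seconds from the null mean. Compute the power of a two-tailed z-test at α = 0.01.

SE = σ/√n = 16/√64 = 2.0. Non-centrality λ = d/SE = 3/2.0 = 1.5. Power ≈ Φ(λ - z_{α/2}) = Φ(1.5 - 2.576) = Φ(-1.076) = 0.141.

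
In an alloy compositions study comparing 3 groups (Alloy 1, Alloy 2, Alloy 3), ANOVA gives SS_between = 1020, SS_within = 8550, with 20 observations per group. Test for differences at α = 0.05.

df_between = 2, df_within = 57. F = MS_between/MS_within = 510.0/150.0 = 3.4. F_crit ≈ 3.159. Reject H₀. At least one mean differs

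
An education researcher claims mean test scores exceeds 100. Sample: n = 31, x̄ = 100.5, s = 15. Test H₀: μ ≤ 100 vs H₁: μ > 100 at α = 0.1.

t = (100.5 - 100)/(15/√31) = 0.186, df = 30. Critical t = 1.31. Fail to reject H₀.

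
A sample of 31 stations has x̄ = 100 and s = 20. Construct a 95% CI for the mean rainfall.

CI = x̄ ± t*(s/√n) = 100 ± 2.042(20/√31) = (92.66, 107.34)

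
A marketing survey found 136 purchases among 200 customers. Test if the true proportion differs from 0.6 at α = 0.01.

p̂ = 0.68, p₀ = 0.6. z = (p̂ - p₀)/√(p₀(1-p₀)/n) = 2.309. Critical: ±2.576. Fail to reject H₀.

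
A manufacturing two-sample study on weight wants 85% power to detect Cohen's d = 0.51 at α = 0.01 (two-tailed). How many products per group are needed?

z_{α/2} = 2.576, z_β = Φ⁻¹(0.85) = 1.036. For medium effect (d = 0.51): n per group = 2(z_{α/2} + z_β)²/d² = 2(2.576 + 1.036)²/0.51² = 100.3 → 101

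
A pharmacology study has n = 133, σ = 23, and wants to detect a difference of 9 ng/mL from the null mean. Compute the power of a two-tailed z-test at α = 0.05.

SE = σ/√n = 23/√133 = 1.994. Non-centrality λ = d/SE = 9/1.994 = 4.513. Power ≈ Φ(λ - z_{α/2}) = Φ(4.513 - 1.96) = Φ(2.553) = 0.995.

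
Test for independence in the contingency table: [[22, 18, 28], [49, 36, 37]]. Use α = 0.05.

χ² = 2.357. df = 2, critical = 5.991. Fail to reject H₀. No evidence of dependence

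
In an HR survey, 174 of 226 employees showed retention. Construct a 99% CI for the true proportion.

p̂ = 0.77. CI = p̂ ± z*√(p̂(1-p̂)/n) = (0.698, 0.842)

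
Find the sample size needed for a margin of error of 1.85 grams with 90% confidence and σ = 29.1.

n = (z*σ/E)² = (1.645×29.1/1.85)² = 669.5 → n = 670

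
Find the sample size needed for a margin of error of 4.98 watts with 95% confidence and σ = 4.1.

n = (z*σ/E)² = (1.96×4.1/4.98)² = 2.6 → n = 3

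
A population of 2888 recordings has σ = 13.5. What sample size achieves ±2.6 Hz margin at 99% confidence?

Without FPC: n₀ = (2.576×13.5/2.6)² = 178.901. With FPC: n = n₀N/(n₀+N-1) = 168.5 → n = 169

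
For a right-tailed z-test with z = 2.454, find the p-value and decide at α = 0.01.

p = P(Z > 2.454) = 1 - Φ(2.454) ≈ 0.0071. Since p < 0.01, reject H₀ (significant) at α = 0.01.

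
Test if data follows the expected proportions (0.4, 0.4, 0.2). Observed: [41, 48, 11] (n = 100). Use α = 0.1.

Expected: [40.0, 40.0, 20.0]. χ² = 5.675. df = 2, critical = 4.605. Reject H₀.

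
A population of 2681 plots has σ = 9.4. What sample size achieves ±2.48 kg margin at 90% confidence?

Without FPC: n₀ = (1.645×9.4/2.48)² = 38.876. With FPC: n = n₀N/(n₀+N-1) = 38.3 → n = 39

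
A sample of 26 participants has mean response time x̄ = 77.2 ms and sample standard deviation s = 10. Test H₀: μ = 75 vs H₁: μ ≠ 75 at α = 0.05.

t = (x̄ - μ₀)/(s/√n) = (77.2 - 75)/(10/√26) = 1.122. df = 25, critical t = ±2.06. Fail to reject H₀.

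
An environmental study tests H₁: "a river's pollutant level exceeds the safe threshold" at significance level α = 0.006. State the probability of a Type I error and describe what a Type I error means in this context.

P(Type I error) = α = 0.006. A Type I error is rejecting H₀ when H₀ is actually true (false positive) — here, concluding that a river's pollutant level exceeds the safe threshold when in fact this is not the case. Consequence: shutting down a compliant factory unnecessarily.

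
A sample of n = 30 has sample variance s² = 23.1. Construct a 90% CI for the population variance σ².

df = 29. χ²_{0.05} = 42.557, χ²_{0.95} = 17.708. CI for σ² = ((n-1)s²/χ²_{α/2}, (n-1)s²/χ²_{1-α/2}) = (29·23.1/42.557, 29·23.1/17.708) = (15.74, 37.83)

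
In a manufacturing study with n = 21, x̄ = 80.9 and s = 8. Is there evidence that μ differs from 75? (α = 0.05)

t = (x̄ - μ₀)/(s/√n) = (80.9 - 75)/(8/√21) = 3.38. df = 20, critical t = ±2.086. Reject H₀.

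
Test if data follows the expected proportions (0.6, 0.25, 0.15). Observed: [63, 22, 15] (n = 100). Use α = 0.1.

Expected: [60.0, 25.0, 15.0]. χ² = 0.51. df = 2, critical = 4.605. Fail to reject H₀.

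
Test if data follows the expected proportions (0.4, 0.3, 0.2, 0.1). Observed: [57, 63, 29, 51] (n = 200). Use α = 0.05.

Expected: [80.0, 60.0, 40.0, 20.0]. χ² = 57.837. df = 3, critical = 7.815. Reject H₀.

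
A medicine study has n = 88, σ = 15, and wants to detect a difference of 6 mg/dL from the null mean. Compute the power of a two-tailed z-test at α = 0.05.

SE = σ/√n = 15/√88 = 1.599. Non-centrality λ = d/SE = 6/1.599 = 3.752. Power ≈ Φ(λ - z_{α/2}) = Φ(3.752 - 1.96) = Φ(1.792) = 0.963.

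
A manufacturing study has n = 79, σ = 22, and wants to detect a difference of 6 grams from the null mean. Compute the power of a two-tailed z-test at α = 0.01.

SE = σ/√n = 22/√79 = 2.475. Non-centrality λ = d/SE = 6/2.475 = 2.424. Power ≈ Φ(λ - z_{α/2}) = Φ(2.424 - 2.576) = Φ(-0.152) = 0.44.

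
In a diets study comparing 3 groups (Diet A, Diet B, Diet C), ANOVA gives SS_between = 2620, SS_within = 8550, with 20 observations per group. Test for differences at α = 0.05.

df_between = 2, df_within = 57. F = MS_between/MS_within = 1310.0/150.0 = 8.733. F_crit ≈ 3.159. Reject H₀. At least one mean differs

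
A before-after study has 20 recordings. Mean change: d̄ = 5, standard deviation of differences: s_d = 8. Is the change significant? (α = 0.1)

t = d̄/(s_d/√n) = 5/(8/√20) = 2.795. df = 19, critical t = ±1.729. Reject H₀.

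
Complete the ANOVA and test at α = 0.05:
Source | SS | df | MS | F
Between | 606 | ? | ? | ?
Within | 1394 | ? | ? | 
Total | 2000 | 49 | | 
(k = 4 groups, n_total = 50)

df_between = 3, df_within = 46. MS_between = 202.0, MS_within = 30.3. F = 6.666, F_crit ≈ 2.807. Reject H₀.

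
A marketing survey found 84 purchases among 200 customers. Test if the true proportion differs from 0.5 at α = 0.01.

p̂ = 0.42, p₀ = 0.5. z = (p̂ - p₀)/√(p₀(1-p₀)/n) = -2.263. Critical: ±2.576. Fail to reject H₀.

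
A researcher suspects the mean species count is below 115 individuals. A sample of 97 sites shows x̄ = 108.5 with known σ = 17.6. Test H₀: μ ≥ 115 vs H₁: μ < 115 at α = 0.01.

z = -3.637. Critical value: -2.33. Reject H₀.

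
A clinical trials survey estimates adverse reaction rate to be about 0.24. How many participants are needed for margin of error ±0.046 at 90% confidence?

n = z²p(1-p)/E² = 1.645²×0.24×0.76/0.046² = 233.3 → n = 234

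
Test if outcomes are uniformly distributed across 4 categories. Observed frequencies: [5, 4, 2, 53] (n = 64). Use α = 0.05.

Expected = 16 each. χ² = Σ(O-E)²/E = 114.375. df = 3, critical value = 7.815. Reject H₀.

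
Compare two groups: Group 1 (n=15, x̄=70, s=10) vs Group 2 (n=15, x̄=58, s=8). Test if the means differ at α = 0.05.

Pooled sp = 9.06. t = 3.629, df = 28. Critical t = ±2.048. Reject H₀.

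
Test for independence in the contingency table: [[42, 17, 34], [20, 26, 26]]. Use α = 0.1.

χ² = 8.217. df = 2, critical = 4.605. Reject H₀. Variables are dependent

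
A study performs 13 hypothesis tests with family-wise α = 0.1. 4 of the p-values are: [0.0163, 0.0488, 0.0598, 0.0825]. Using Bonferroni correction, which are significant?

Bonferroni α = 0.1/13 = 0.00769. None of the given p-values are significant.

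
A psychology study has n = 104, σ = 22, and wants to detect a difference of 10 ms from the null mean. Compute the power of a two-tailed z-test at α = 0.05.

SE = σ/√n = 22/√104 = 2.157. Non-centrality λ = d/SE = 10/2.157 = 4.635. Power ≈ Φ(λ - z_{α/2}) = Φ(4.635 - 1.96) = Φ(2.675) = 0.996.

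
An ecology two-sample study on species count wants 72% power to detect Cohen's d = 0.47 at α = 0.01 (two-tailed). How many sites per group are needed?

z_{α/2} = 2.576, z_β = Φ⁻¹(0.72) = 0.583. For small effect (d = 0.47): n per group = 2(z_{α/2} + z_β)²/d² = 2(2.576 + 0.583)²/0.47² = 90.4 → 91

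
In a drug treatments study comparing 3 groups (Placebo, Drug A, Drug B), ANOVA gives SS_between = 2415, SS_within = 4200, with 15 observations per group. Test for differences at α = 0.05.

df_between = 2, df_within = 42. F = MS_between/MS_within = 1207.5/100.0 = 12.075. F_crit ≈ 3.22. Reject H₀. At least one mean differs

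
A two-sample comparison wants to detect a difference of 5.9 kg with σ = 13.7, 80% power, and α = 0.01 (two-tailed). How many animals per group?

n per group = 2(z_α/2 + z_β)²σ²/d² = 2×(2.576 + 0.84)²×13.7²/5.9² = 125.8 → n = 126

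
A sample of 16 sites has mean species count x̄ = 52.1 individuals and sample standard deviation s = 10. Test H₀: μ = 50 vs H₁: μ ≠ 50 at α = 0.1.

t = (x̄ - μ₀)/(s/√n) = (52.1 - 50)/(10/√16) = 0.84. df = 15, critical t = ±1.753. Fail to reject H₀.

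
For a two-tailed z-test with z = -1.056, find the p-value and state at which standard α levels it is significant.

p = 2·P(Z > |-1.056|) = 2·(1 - Φ(1.056)) ≈ 0.291. Not significant at any standard level.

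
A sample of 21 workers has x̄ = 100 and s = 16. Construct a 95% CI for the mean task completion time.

CI = x̄ ± t*(s/√n) = 100 ± 2.086(16/√21) = (92.72, 107.28)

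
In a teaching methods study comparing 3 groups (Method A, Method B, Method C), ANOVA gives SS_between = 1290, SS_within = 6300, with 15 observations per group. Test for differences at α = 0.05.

df_between = 2, df_within = 42. F = MS_between/MS_within = 645.0/150.0 = 4.3. F_crit ≈ 3.22. Reject H₀. At least one mean differs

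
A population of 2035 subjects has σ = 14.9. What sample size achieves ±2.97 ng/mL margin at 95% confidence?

Without FPC: n₀ = (1.96×14.9/2.97)² = 96.688. With FPC: n = n₀N/(n₀+N-1) = 92.3 → n = 93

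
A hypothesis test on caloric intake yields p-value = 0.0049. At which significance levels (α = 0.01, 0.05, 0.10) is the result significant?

p = 0.0049. Significant at: α = 0.01, 0.05, 0.1.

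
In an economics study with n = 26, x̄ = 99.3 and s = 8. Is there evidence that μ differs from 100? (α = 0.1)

t = (x̄ - μ₀)/(s/√n) = (99.3 - 100)/(8/√26) = -0.446. df = 25, critical t = ±1.708. Fail to reject H₀.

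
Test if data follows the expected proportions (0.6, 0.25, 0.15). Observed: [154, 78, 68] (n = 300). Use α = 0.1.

Expected: [180.0, 75.0, 45.0]. χ² = 15.631. df = 2, critical = 4.605. Reject H₀.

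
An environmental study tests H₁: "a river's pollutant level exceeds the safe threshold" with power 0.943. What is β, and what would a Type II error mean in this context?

β = 1 - power = 1 - 0.943 = 0.057. A Type II error is failing to reject H₀ when H₀ is false (false negative) — here, failing to conclude that a river's pollutant level exceeds the safe threshold when in fact it is true. Consequence: allowing unsafe pollution to continue.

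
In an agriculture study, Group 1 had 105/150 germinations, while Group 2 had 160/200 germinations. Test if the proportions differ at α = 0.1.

p̂₁ = 0.7, p̂₂ = 0.8, pooled p̂ = 0.757. z = -2.159. Critical: ±1.645. Reject H₀.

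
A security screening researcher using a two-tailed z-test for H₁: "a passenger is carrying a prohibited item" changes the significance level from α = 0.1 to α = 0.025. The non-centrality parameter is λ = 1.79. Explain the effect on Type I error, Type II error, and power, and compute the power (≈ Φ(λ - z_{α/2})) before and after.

Decreasing α from 0.1 to 0.025:
• Type I error rate decreases (α is the Type I rate by definition).
• Critical value moves from z_{α/2} = 1.645 to 2.241, so power = Φ(λ - z_{α/2}) goes from Φ(1.79 - 1.645) = 0.558 to Φ(1.79 - 2.241) = 0.326.
• Type II error rate β = 1 - power therefore increases (0.442 → 0.674).
Appropriate when false positives are costly — here, detaining an innocent passenger — delay and inconvenience.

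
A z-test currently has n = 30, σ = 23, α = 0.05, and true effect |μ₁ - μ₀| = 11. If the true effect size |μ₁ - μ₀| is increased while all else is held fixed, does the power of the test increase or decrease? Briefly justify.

Power increases: a larger true effect increases the non-centrality λ = |μ₁ - μ₀|/(σ/√n).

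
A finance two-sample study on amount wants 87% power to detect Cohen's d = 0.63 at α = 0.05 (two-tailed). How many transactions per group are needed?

z_{α/2} = 1.96, z_β = Φ⁻¹(0.87) = 1.126. For medium effect (d = 0.63): n per group = 2(z_{α/2} + z_β)²/d² = 2(1.96 + 1.126)²/0.63² = 48.0 → 48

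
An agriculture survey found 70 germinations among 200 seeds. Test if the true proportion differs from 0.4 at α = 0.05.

p̂ = 0.35, p₀ = 0.4. z = (p̂ - p₀)/√(p₀(1-p₀)/n) = -1.443. Critical: ±1.96. Fail to reject H₀.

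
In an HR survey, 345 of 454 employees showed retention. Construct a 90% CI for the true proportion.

p̂ = 0.76. CI = p̂ ± z*√(p̂(1-p̂)/n) = (0.727, 0.793)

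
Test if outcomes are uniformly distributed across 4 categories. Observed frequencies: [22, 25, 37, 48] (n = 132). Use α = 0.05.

Expected = 33 each. χ² = Σ(O-E)²/E = 12.909. df = 3, critical value = 7.815. Reject H₀.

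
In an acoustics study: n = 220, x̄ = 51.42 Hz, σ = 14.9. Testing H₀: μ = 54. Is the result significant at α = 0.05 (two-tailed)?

z = (51.42 - 54)/(14.9/√220) = -2.568. Since |z| > 1.96, significant at α = 0.05.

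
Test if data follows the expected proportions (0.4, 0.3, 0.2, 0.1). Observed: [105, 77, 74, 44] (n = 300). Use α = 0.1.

Expected: [120.0, 90.0, 60.0, 30.0]. χ² = 13.553. df = 3, critical = 6.251. Reject H₀.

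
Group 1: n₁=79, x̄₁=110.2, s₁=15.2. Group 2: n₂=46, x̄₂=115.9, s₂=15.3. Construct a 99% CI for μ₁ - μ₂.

Difference = -5.7. SE = √(15.2²/79 + 15.3²/46) = 2.831. CI = (-12.99, 1.59)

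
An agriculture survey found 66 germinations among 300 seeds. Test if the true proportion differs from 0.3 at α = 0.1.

p̂ = 0.22, p₀ = 0.3. z = (p̂ - p₀)/√(p₀(1-p₀)/n) = -3.024. Critical: ±1.645. Reject H₀.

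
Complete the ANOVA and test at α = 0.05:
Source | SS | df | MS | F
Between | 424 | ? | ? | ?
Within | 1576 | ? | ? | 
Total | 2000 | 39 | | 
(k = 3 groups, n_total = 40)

df_between = 2, df_within = 37. MS_between = 212.0, MS_within = 42.59. F = 4.977, F_crit ≈ 3.252. Reject H₀.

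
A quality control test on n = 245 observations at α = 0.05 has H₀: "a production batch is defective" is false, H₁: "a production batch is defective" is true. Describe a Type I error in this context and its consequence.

Type I error: rejecting H₀ when it is true — concluding that a production batch is defective when in fact it is not. Consequence: scrapping a good batch — wasted material and cost for no reason.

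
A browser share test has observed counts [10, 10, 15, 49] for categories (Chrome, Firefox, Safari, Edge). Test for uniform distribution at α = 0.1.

Expected = 21 each. χ² = Σ(O-E)²/E = 50.571. df = 3, critical value = 6.251. Reject H₀.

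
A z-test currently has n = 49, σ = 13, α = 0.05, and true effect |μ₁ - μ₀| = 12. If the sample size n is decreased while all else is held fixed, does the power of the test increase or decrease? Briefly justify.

Power decreases: a smaller n inflates the standard error σ/√n, pulling the sampling distribution under H₁ back toward the critical value.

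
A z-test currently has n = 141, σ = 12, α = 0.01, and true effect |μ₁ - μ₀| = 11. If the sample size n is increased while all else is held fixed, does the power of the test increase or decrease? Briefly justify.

Power increases: a larger n shrinks the standard error σ/√n, moving the sampling distribution under H₁ further from the critical value.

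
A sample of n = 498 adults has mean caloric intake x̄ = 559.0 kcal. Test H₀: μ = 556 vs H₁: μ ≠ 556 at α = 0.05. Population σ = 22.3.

z = (x̄ - μ₀)/(σ/√n) = (559.0 - 556)/(22.3/√498) = 3.002. Critical value: ±1.96. Since |3.002| > 1.96, Reject H₀.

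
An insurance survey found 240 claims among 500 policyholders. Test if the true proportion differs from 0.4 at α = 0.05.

p̂ = 0.48, p₀ = 0.4. z = (p̂ - p₀)/√(p₀(1-p₀)/n) = 3.651. Critical: ±1.96. Reject H₀.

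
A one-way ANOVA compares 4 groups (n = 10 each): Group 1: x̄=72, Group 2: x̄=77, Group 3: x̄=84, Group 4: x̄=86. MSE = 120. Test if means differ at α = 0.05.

Grand mean = 79.75. SS_between = 1247.5, MS_between = 415.83. F = 3.465, F_crit ≈ 2.866. Reject H₀.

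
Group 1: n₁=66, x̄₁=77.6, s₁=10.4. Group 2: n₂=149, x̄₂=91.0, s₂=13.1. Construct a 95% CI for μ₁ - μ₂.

Difference = -13.4. SE = √(10.4²/66 + 13.1²/149) = 1.67. CI = (-16.67, -10.13)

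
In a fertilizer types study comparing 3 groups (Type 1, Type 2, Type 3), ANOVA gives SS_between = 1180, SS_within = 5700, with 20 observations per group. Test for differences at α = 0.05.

df_between = 2, df_within = 57. F = MS_between/MS_within = 590.0/100.0 = 5.9. F_crit ≈ 3.159. Reject H₀. At least one mean differs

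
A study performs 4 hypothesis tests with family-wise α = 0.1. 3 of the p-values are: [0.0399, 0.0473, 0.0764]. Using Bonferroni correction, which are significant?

Bonferroni α = 0.1/4 = 0.025. None of the given p-values are significant.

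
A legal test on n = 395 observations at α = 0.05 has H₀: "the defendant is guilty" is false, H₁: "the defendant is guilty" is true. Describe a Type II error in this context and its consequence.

Type II error: failing to reject H₀ when it is false — concluding that the defendant is guilty is not supported when in fact it is. Consequence: acquitting a guilty person.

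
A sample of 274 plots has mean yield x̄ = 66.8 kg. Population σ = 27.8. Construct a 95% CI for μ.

CI = x̄ ± z*(σ/√n) = 66.8 ± 1.96(27.8/√274) = 66.8 ± 3.29 = (63.51, 70.09)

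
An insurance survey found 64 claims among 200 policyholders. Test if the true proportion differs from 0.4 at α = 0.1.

p̂ = 0.32, p₀ = 0.4. z = (p̂ - p₀)/√(p₀(1-p₀)/n) = -2.309. Critical: ±1.645. Reject H₀.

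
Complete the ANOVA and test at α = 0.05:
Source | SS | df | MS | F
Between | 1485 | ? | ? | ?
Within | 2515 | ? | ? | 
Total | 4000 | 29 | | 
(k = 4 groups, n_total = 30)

df_between = 3, df_within = 26. MS_between = 495.0, MS_within = 96.73. F = 5.117, F_crit ≈ 2.975. Reject H₀.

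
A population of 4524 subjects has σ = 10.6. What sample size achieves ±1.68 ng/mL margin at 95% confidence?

Without FPC: n₀ = (1.96×10.6/1.68)² = 152.934. With FPC: n = n₀N/(n₀+N-1) = 148.0 → n = 148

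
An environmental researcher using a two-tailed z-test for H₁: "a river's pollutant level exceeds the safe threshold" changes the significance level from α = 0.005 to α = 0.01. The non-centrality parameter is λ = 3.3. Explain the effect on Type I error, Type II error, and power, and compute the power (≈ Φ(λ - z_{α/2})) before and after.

Increasing α from 0.005 to 0.01:
• Type I error rate increases (α is the Type I rate by definition).
• Critical value moves from z_{α/2} = 2.807 to 2.576, so power = Φ(λ - z_{α/2}) goes from Φ(3.3 - 2.807) = 0.689 to Φ(3.3 - 2.576) = 0.765.
• Type II error rate β = 1 - power therefore decreases (0.311 → 0.235).
Appropriate when false negatives are costly — here, allowing unsafe pollution to continue.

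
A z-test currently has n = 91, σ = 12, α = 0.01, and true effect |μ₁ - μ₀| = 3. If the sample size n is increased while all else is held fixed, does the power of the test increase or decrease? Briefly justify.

Power increases: a larger n shrinks the standard error σ/√n, moving the sampling distribution under H₁ further from the critical value.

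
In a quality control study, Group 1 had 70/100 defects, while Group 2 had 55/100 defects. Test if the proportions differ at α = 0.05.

p̂₁ = 0.7, p̂₂ = 0.55, pooled p̂ = 0.625. z = 2.191. Critical: ±1.96. Reject H₀.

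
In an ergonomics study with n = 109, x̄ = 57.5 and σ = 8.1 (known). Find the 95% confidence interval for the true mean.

CI = x̄ ± z*(σ/√n) = 57.5 ± 1.96(8.1/√109) = 57.5 ± 1.52 = (55.98, 59.02)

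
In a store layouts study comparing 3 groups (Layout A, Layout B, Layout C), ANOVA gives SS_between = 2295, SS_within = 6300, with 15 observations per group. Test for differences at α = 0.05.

df_between = 2, df_within = 42. F = MS_between/MS_within = 1147.5/150.0 = 7.65. F_crit ≈ 3.22. Reject H₀. At least one mean differs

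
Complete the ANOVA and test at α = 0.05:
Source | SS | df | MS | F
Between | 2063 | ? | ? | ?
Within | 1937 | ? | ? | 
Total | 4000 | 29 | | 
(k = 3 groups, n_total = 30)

df_between = 2, df_within = 27. MS_between = 1031.5, MS_within = 71.74. F = 14.378, F_crit ≈ 3.354. Reject H₀.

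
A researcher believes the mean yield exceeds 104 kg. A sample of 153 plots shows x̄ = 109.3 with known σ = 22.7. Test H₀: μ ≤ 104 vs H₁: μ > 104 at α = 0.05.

z = 2.888. Critical value: 1.645. Reject H₀.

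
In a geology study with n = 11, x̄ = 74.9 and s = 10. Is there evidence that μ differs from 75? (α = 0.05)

t = (x̄ - μ₀)/(s/√n) = (74.9 - 75)/(10/√11) = -0.033. df = 10, critical t = ±2.228. Fail to reject H₀.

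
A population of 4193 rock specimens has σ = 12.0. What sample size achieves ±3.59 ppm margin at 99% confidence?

Without FPC: n₀ = (2.576×12.0/3.59)² = 74.142. With FPC: n = n₀N/(n₀+N-1) = 72.9 → n = 73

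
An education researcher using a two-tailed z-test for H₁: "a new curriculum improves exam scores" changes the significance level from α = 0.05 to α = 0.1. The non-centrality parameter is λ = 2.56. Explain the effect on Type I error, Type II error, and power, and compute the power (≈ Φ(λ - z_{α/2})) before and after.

Increasing α from 0.05 to 0.1:
• Type I error rate increases (α is the Type I rate by definition).
• Critical value moves from z_{α/2} = 1.96 to 1.645, so power = Φ(λ - z_{α/2}) goes from Φ(2.56 - 1.96) = 0.726 to Φ(2.56 - 1.645) = 0.82.
• Type II error rate β = 1 - power therefore decreases (0.274 → 0.18).
Appropriate when false negatives are costly — here, keeping the old curriculum when the new one would have helped students.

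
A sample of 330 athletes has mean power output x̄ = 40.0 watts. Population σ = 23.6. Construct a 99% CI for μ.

CI = x̄ ± z*(σ/√n) = 40.0 ± 2.576(23.6/√330) = 40.0 ± 3.35 = (36.65, 43.35)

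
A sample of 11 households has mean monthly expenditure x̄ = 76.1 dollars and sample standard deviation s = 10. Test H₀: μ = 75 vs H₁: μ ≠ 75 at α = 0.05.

t = (x̄ - μ₀)/(s/√n) = (76.1 - 75)/(10/√11) = 0.365. df = 10, critical t = ±2.228. Fail to reject H₀.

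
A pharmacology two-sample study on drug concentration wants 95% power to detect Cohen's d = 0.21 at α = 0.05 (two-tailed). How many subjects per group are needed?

z_{α/2} = 1.96, z_β = Φ⁻¹(0.95) = 1.645. For small effect (d = 0.21): n per group = 2(z_{α/2} + z_β)²/d² = 2(1.96 + 1.645)²/0.21² = 589.4 → 590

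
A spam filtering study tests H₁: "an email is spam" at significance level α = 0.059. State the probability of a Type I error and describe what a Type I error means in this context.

P(Type I error) = α = 0.059. A Type I error is rejecting H₀ when H₀ is actually true (false positive) — here, concluding that an email is spam when in fact this is not the case. Consequence: a legitimate email is sent to the spam folder and the user misses it.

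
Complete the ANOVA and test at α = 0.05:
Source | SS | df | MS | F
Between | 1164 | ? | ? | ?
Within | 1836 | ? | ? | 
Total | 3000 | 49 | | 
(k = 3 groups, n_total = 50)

df_between = 2, df_within = 47. MS_between = 582.0, MS_within = 39.06. F = 14.899, F_crit ≈ 3.195. Reject H₀.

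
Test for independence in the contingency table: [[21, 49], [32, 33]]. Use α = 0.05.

χ² = 5.227. df = 1, critical = 3.841. Reject H₀. Variables are dependent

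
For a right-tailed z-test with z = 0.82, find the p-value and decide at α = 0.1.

p = P(Z > 0.82) = 1 - Φ(0.82) ≈ 0.2061. Since p ≥ 0.1, fail to reject H₀ (not significant) at α = 0.1.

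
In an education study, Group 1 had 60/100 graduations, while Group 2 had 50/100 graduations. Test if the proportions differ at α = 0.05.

p̂₁ = 0.6, p̂₂ = 0.5, pooled p̂ = 0.55. z = 1.421. Critical: ±1.96. Fail to reject H₀.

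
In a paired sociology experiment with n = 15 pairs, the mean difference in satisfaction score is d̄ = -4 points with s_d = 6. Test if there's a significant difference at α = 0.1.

t = d̄/(s_d/√n) = -4/(6/√15) = -2.582. df = 14, critical t = ±1.761. Reject H₀.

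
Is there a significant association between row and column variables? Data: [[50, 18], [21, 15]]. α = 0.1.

χ² = 2.509. df = 1, critical = 2.706. Fail to reject H₀. No evidence of dependence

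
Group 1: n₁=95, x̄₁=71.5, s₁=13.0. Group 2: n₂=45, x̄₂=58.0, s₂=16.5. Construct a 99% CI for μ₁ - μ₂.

Difference = 13.5. SE = √(13.0²/95 + 16.5²/45) = 2.798. CI = (6.29, 20.71)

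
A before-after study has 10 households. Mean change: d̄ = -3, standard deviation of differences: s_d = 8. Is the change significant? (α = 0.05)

t = d̄/(s_d/√n) = -3/(8/√10) = -1.186. df = 9, critical t = ±2.262. Fail to reject H₀.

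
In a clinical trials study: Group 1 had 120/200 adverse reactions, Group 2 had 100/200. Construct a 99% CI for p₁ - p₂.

p̂₁ = 0.6, p̂₂ = 0.5. Difference = 0.1. CI = (-0.028, 0.228)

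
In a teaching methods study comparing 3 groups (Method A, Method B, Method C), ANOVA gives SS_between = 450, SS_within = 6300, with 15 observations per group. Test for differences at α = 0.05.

df_between = 2, df_within = 42. F = MS_between/MS_within = 225.0/150.0 = 1.5. F_crit ≈ 3.22. Fail to reject H₀.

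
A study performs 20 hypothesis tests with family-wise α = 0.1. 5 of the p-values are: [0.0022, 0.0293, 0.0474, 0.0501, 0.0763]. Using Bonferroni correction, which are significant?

Bonferroni α = 0.1/20 = 0.005. Significant p-values: [0.0022]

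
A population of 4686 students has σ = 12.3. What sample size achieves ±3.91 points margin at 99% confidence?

Without FPC: n₀ = (2.576×12.3/3.91)² = 65.667. With FPC: n = n₀N/(n₀+N-1) = 64.8 → n = 65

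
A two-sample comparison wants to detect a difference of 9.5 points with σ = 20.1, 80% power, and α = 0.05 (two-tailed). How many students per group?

n per group = 2(z_α/2 + z_β)²σ²/d² = 2×(1.96 + 0.84)²×20.1²/9.5² = 70.2 → n = 71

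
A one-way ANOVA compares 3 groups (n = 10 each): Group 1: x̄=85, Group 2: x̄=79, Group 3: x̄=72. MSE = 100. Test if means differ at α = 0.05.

Grand mean = 78.67. SS_between = 846.67, MS_between = 423.33. F = 4.233, F_crit ≈ 3.354. Reject H₀.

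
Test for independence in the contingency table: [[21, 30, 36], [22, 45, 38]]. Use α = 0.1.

χ² = 1.402. df = 2, critical = 4.605. Fail to reject H₀. No evidence of dependence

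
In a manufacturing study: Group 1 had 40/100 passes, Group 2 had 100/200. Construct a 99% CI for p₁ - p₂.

p̂₁ = 0.4, p̂₂ = 0.5. Difference = -0.1. CI = (-0.256, 0.056)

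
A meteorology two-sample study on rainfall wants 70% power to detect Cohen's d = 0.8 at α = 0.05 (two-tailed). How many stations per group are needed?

z_{α/2} = 1.96, z_β = Φ⁻¹(0.7) = 0.524. For large effect (d = 0.8): n per group = 2(z_{α/2} + z_β)²/d² = 2(1.96 + 0.524)²/0.8² = 19.3 → 20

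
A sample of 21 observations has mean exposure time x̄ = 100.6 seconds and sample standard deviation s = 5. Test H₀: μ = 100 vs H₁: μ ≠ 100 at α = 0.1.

t = (x̄ - μ₀)/(s/√n) = (100.6 - 100)/(5/√21) = 0.55. df = 20, critical t = ±1.725. Fail to reject H₀.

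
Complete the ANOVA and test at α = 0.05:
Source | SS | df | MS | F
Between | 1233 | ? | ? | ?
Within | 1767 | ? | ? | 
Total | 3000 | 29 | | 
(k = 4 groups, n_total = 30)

df_between = 3, df_within = 26. MS_between = 411.0, MS_within = 67.96. F = 6.048, F_crit ≈ 2.975. Reject H₀.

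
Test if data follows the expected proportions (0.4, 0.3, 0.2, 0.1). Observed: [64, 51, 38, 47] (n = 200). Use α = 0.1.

Expected: [80.0, 60.0, 40.0, 20.0]. χ² = 41.1. df = 3, critical = 6.251. Reject H₀.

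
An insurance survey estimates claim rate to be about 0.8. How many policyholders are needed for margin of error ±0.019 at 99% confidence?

n = z²p(1-p)/E² = 2.576²×0.8×0.2/0.019² = 2941.1 → n = 2942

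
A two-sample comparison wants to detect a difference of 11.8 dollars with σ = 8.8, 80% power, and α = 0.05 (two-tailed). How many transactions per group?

n per group = 2(z_α/2 + z_β)²σ²/d² = 2×(1.96 + 0.84)²×8.8²/11.8² = 8.7 → n = 9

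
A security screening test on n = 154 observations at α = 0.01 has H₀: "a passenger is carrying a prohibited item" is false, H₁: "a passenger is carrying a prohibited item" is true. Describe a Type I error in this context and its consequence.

Type I error: rejecting H₀ when it is true — concluding that a passenger is carrying a prohibited item when in fact it is not. Consequence: detaining an innocent passenger — delay and inconvenience.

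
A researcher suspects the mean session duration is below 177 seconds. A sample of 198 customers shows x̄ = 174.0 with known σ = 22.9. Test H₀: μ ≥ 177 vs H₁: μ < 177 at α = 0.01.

z = -1.843. Critical value: -2.33. Fail to reject H₀.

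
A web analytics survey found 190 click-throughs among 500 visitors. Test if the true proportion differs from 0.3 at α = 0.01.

p̂ = 0.38, p₀ = 0.3. z = (p̂ - p₀)/√(p₀(1-p₀)/n) = 3.904. Critical: ±2.576. Reject H₀.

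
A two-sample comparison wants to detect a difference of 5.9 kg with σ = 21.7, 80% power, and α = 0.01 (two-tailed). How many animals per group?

n per group = 2(z_α/2 + z_β)²σ²/d² = 2×(2.576 + 0.84)²×21.7²/5.9² = 315.7 → n = 316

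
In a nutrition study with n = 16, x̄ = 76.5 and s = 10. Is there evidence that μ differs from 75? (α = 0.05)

t = (x̄ - μ₀)/(s/√n) = (76.5 - 75)/(10/√16) = 0.6. df = 15, critical t = ±2.131. Fail to reject H₀.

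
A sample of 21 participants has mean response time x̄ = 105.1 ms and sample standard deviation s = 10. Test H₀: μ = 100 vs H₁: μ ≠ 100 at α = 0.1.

t = (x̄ - μ₀)/(s/√n) = (105.1 - 100)/(10/√21) = 2.337. df = 20, critical t = ±1.725. Reject H₀.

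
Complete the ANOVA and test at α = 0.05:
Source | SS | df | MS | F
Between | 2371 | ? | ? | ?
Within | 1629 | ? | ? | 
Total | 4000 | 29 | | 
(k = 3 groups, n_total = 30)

df_between = 2, df_within = 27. MS_between = 1185.5, MS_within = 60.33. F = 19.649, F_crit ≈ 3.354. Reject H₀.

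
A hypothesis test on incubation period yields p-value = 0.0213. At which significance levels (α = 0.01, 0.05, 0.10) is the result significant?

p = 0.0213. Significant at: α = 0.05, 0.1.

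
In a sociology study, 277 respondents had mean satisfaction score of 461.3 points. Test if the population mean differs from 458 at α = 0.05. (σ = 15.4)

z = (x̄ - μ₀)/(σ/√n) = (461.3 - 458)/(15.4/√277) = 3.566. Critical value: ±1.96. Since |3.566| > 1.96, Reject H₀.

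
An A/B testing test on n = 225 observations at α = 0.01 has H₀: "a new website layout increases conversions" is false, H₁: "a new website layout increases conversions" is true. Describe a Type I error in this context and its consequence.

Type I error: rejecting H₀ when it is true — concluding that a new website layout increases conversions when in fact it is not. Consequence: rolling out a layout that doesn't actually help — wasted engineering effort.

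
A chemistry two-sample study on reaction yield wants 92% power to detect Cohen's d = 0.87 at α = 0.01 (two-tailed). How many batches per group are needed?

z_{α/2} = 2.576, z_β = Φ⁻¹(0.92) = 1.405. For large effect (d = 0.87): n per group = 2(z_{α/2} + z_β)²/d² = 2(2.576 + 1.405)²/0.87² = 41.9 → 42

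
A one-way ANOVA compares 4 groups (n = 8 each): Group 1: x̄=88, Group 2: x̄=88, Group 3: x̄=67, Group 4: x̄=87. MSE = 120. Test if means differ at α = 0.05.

Grand mean = 82.5. SS_between = 2568.0, MS_between = 856.0. F = 7.133, F_crit ≈ 2.947. Reject H₀.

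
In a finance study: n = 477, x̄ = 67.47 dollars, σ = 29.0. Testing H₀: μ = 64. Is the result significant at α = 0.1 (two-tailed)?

z = (67.47 - 64)/(29.0/√477) = 2.613. Since |z| > 1.645, significant at α = 0.1.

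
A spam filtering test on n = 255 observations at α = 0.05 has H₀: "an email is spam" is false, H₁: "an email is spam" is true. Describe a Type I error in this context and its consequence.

Type I error: rejecting H₀ when it is true — concluding that an email is spam when in fact it is not. Consequence: a legitimate email is sent to the spam folder and the user misses it.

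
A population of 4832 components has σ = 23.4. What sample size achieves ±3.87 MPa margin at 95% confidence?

Without FPC: n₀ = (1.96×23.4/3.87)² = 140.45. With FPC: n = n₀N/(n₀+N-1) = 136.5 → n = 137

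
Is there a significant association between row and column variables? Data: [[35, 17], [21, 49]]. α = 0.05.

χ² = 16.723. df = 1, critical = 3.841. Reject H₀. Variables are dependent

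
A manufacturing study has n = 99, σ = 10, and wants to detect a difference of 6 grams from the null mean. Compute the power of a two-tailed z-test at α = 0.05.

SE = σ/√n = 10/√99 = 1.005. Non-centrality λ = d/SE = 6/1.005 = 5.97. Power ≈ Φ(λ - z_{α/2}) = Φ(5.97 - 1.96) = Φ(4.01) = 1.0.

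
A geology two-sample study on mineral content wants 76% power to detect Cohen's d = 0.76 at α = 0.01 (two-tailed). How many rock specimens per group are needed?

z_{α/2} = 2.576, z_β = Φ⁻¹(0.76) = 0.706. For medium effect (d = 0.76): n per group = 2(z_{α/2} + z_β)²/d² = 2(2.576 + 0.706)²/0.76² = 37.3 → 38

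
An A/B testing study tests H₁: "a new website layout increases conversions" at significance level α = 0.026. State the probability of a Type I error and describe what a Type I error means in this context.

P(Type I error) = α = 0.026. A Type I error is rejecting H₀ when H₀ is actually true (false positive) — here, concluding that a new website layout increases conversions when in fact this is not the case. Consequence: rolling out a layout that doesn't actually help — wasted engineering effort.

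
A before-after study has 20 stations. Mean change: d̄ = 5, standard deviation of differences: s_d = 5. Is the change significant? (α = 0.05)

t = d̄/(s_d/√n) = 5/(5/√20) = 4.472. df = 19, critical t = ±2.093. Reject H₀.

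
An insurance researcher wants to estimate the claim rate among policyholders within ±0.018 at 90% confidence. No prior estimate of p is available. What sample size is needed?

Conservative approach: use p = 0.5 (maximizes p(1-p) = 0.25). n = z²(0.25)/E² = 1.645²×0.25/0.018² = 2088.0 → n = 2088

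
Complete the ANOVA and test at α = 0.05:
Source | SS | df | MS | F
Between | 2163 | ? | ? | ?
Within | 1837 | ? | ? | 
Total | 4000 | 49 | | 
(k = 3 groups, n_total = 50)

df_between = 2, df_within = 47. MS_between = 1081.5, MS_within = 39.09. F = 27.67, F_crit ≈ 3.195. Reject H₀.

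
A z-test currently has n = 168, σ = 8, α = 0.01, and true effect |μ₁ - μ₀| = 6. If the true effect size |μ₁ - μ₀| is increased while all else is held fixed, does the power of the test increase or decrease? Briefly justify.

Power increases: a larger true effect increases the non-centrality λ = |μ₁ - μ₀|/(σ/√n).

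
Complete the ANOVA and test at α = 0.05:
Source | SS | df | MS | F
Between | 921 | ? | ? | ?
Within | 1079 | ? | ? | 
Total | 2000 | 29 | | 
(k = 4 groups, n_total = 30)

df_between = 3, df_within = 26. MS_between = 307.0, MS_within = 41.5. F = 7.398, F_crit ≈ 2.975. Reject H₀.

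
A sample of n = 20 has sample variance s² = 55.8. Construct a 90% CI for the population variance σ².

df = 19. χ²_{0.05} = 30.144, χ²_{0.95} = 10.117. CI for σ² = ((n-1)s²/χ²_{α/2}, (n-1)s²/χ²_{1-α/2}) = (19·55.8/30.144, 19·55.8/10.117) = (35.17, 104.79)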